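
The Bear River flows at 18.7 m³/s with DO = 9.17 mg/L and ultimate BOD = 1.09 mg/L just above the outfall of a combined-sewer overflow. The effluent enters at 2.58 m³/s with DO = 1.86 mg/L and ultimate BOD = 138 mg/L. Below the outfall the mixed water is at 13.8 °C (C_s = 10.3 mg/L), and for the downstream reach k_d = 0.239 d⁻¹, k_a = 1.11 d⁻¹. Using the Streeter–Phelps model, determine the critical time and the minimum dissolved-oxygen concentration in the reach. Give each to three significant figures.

Mixed DO = (18.7×9.17 + 2.58×1.86)/(18.7+2.58) = 176.3/21.28 = 8.284 mg/L.
Mixed L₀ = (18.7×1.09 + 2.58×138)/(21.28) = 376.4/21.28 = 17.69 mg/L.
Initial deficit D₀ = C_s − DO₀ = 10.3 − 8.284 = 2.016 mg/L.
t_c = (1/0.8710) ln[(1.11/0.239)(1 − 2.016×0.8710/(0.239×17.69))] = 1.148 × ln(2.715) = 1.147 d.
D_c = (0.239/1.11) × 17.69 × e^(−0.239×1.147) = 0.2153 × 17.69 × 0.7603 = 2.896 mg/L.
Minimum DO = 10.3 − 2.896 = 7.404 mg/L.

t_c ≈ 1.15 d; minimum DO ≈ 7.40 mg/L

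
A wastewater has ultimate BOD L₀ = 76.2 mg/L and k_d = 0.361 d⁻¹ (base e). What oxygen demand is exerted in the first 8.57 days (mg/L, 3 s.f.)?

y_t = L₀(1 − e^(−k_d t)) = 76.2 × (1 − e^(−0.361×8.57))
= 76.2 × (1 − 0.04533) = 76.2 × 0.9547 = 72.75 mg/L.

y ≈ 72.7 mg/L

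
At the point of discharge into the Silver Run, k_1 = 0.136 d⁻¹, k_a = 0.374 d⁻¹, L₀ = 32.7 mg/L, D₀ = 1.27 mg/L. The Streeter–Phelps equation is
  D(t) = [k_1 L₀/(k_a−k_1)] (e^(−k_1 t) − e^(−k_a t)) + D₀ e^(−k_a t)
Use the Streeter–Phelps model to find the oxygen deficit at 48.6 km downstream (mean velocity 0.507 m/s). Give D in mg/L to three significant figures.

Travel time t = x/v = 48.6 km / (0.507 m/s) = 48600 m / 0.507 m/s = 95860 s = 1.109 d.
k_1 L₀/(k_a−k_1) = 0.136×32.7/(0.374−0.136) = 4.447/0.2380 = 18.69 mg/L.
e^(−k_1 t) = e^(−0.136×1.109) = 0.8599; e^(−k_a t) = e^(−0.374×1.109) = 0.6604.
D = 18.69 × (0.8599 − 0.6604) + 1.27 × 0.6604 = 3.729 + 0.8387 = 4.568 mg/L.

D ≈ 4.57 mg/L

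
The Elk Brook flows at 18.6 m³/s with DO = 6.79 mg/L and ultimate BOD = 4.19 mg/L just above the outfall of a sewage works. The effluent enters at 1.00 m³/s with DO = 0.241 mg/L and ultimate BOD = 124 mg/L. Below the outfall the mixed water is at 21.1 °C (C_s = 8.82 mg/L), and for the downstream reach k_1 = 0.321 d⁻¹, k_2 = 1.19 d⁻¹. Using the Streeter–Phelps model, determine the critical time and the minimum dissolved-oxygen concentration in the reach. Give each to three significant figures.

Mixed DO = (18.6×6.79 + 1.00×0.241)/(18.6+1.00) = 126.5/19.60 = 6.456 mg/L.
Mixed L₀ = (18.6×4.19 + 1.00×124)/(19.60) = 201.9/19.60 = 10.30 mg/L.
Initial deficit D₀ = C_s − DO₀ = 8.82 − 6.456 = 2.364 mg/L.
t_c = (1/0.8690) ln[(1.19/0.321)(1 − 2.364×0.8690/(0.321×10.30))] = 1.151 × ln(1.404) = 0.3907 d.
D_c = (0.321/1.19) × 10.30 × e^(−0.321×0.3907) = 0.2697 × 10.30 × 0.8821 = 2.452 mg/L.
Minimum DO = 8.82 − 2.452 = 6.368 mg/L.

t_c ≈ 0.391 d; minimum DO ≈ 6.37 mg/L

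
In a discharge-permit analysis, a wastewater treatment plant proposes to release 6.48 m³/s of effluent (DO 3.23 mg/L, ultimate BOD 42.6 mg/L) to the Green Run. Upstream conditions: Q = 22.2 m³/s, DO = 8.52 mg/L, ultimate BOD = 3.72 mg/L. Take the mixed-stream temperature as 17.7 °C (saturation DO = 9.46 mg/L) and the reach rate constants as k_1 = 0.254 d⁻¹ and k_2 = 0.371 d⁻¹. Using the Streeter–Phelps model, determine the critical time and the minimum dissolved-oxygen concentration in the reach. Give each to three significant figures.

t_c ≈ 2.54 d; minimum DO ≈ 4.97 mg/L

Mixed DO = (22.2×8.52 + 6.48×3.23)/(22.2+6.48) = 210.1/28.68 = 7.325 mg/L.
Mixed L₀ = (22.2×3.72 + 6.48×42.6)/(28.68) = 358.6/28.68 = 12.50 mg/L.
Initial deficit D₀ = C_s − DO₀ = 9.46 − 7.325 = 2.135 mg/L.
t_c = (1/0.1170) ln[(0.371/0.254)(1 − 2.135×0.1170/(0.254×12.50))] = 8.547 × ln(1.346) = 2.538 d.
D_c = (0.254/0.371) × 12.50 × e^(−0.254×2.538) = 0.6846 × 12.50 × 0.5248 = 4.493 mg/L.
Minimum DO = 9.46 − 4.493 = 4.967 mg/L.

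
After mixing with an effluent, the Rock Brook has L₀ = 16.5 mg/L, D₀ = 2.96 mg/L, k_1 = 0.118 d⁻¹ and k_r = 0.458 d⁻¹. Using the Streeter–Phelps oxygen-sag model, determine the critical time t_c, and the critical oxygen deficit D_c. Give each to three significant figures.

t_c ≈ 1.85 d; D_c ≈ 3.42 mg/L

With k_r/k_1 = 3.881 and 1 − D₀(k_r−k_1)/(k_1 L₀) = 0.4831,
t_c = ln(3.881 × 0.4831) / (0.458 − 0.118) = ln(1.875) / 0.3400 = 0.6287/0.3400 = 1.849 d.
L(t_c) = L₀ e^(−k_1 t_c) = 16.5 × 0.8040 = 13.27 mg/L, and at the critical point k_r D_c = k_1 L, so D_c = (0.118/0.458) × 13.27 = 3.418 mg/L.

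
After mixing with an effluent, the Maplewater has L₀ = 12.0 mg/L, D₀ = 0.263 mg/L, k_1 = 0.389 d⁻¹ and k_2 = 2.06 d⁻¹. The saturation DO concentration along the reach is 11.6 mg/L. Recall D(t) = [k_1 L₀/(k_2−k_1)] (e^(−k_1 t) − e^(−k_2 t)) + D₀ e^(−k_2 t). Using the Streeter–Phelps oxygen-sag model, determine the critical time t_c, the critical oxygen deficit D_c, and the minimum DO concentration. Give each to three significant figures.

t_c ≈ 0.938 d; D_c ≈ 1.57 mg/L; min DO ≈ 10.0 mg/L

t_c = [1/(k_2−k_1)] ln[(k_2/k_1)(1 − D₀(k_2−k_1)/(k_1 L₀))]
= [1/(2.06−0.389)] ln[(2.06/0.389)(1 − 0.263×1.671/(0.389×12.0))]
= (1/1.671) ln[5.296 × 0.9059] = 0.5984 × ln(4.797) = 0.5984 × 1.568 = 0.9384 d.
L(t_c) = L₀ e^(−k_1 t_c) = 12.0 × 0.6942 = 8.330 mg/L, and at the critical point k_2 D_c = k_1 L, so D_c = (0.389/2.06) × 8.330 = 1.573 mg/L.
Minimum DO = C_s − D_c = 11.6 − 1.573 = 10.03 mg/L.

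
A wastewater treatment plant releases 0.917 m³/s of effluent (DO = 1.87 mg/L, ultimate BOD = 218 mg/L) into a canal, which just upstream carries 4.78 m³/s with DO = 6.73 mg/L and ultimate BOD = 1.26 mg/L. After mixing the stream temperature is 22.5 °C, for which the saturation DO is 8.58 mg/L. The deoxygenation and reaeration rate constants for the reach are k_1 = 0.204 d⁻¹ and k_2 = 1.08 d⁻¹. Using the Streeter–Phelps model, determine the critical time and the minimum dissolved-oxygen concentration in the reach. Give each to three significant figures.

t_c ≈ 1.47 d; minimum DO ≈ 3.53 mg/L

Mixed DO = (4.78×6.73 + 0.917×1.87)/(4.78+0.917) = 33.88/5.697 = 5.948 mg/L.
Mixed L₀ = (4.78×1.26 + 0.917×218)/(5.697) = 205.9/5.697 = 36.15 mg/L.
Initial deficit D₀ = C_s − DO₀ = 8.58 − 5.948 = 2.632 mg/L.
t_c = (1/0.8760) ln[(1.08/0.204)(1 − 2.632×0.8760/(0.204×36.15))] = 1.142 × ln(3.639) = 1.474 d.
D_c = (0.204/1.08) × 36.15 × e^(−0.204×1.474) = 0.1889 × 36.15 × 0.7402 = 5.054 mg/L.
Minimum DO = 8.58 − 5.054 = 3.526 mg/L.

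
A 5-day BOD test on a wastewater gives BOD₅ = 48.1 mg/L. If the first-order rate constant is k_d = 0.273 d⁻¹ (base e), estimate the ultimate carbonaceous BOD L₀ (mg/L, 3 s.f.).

L₀ ≈ 64.6 mg/L

BOD₅ = L₀(1 − e^(−5k_d)) ⇒ L₀ = BOD₅ / (1 − e^(−5×0.273))
= 48.1 / (1 − 0.2554) = 48.1 / 0.7446 = 64.60 mg/L.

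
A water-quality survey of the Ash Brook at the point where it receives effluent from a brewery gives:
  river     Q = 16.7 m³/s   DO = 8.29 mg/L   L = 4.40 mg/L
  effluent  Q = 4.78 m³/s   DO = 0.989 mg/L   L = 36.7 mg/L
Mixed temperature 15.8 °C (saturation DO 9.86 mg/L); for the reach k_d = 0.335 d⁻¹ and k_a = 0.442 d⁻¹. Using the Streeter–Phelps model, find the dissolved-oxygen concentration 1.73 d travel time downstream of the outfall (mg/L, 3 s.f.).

Mixed DO = (16.7×8.29 + 4.78×0.989)/(16.7+4.78) = 143.2/21.48 = 6.665 mg/L.
Mixed L₀ = (16.7×4.40 + 4.78×36.7)/(21.48) = 248.9/21.48 = 11.59 mg/L.
Initial deficit D₀ = C_s − DO₀ = 9.86 − 6.665 = 3.195 mg/L.
D(1.73) = [0.335×11.59/(0.442−0.335)](e^(−0.335×1.73) − e^(−0.442×1.73)) + 3.195 e^(−0.442×1.73)
= 36.28 × (0.5602 − 0.4655) + 3.195 × 0.4655 = 4.921 mg/L.
DO = 9.86 − 4.921 = 4.939 mg/L.

DO ≈ 4.94 mg/L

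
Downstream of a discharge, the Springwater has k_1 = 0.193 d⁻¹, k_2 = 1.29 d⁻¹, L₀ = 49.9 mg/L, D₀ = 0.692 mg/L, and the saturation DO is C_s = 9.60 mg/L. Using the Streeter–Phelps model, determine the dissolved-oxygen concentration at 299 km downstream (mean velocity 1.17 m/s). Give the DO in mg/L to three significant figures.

Travel time t = x/v = 299 km / (1.17 m/s) = 299000 m / 1.17 m/s = 255600 s = 2.958 d.
k_1 L₀/(k_2−k_1) = 0.193×49.9/(1.29−0.193) = 9.631/1.097 = 8.779 mg/L.
e^(−k_1 t) = e^(−0.193×2.958) = 0.5650; e^(−k_2 t) = e^(−1.29×2.958) = 0.02202.
D = 8.779 × (0.5650 − 0.02202) + 0.692 × 0.02202 = 4.767 + 0.01524 = 4.782 mg/L.
DO = C_s − D = 9.60 − 4.782 = 4.818 mg/L.

DO ≈ 4.82 mg/L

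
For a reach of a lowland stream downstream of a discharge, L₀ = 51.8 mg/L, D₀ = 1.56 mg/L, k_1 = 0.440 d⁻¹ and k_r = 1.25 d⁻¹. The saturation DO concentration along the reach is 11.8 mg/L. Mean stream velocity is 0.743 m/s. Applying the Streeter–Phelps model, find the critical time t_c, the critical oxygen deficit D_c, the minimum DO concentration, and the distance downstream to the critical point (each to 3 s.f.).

t_c ≈ 1.22 d; D_c ≈ 10.7 mg/L; min DO ≈ 1.13 mg/L; x_c ≈ 78.2 km

At the critical point dD/dt = 0, so k_1 L₀ e^(−k_1 t) = k_r D. Substituting D(t) from the Streeter–Phelps equation and solving for t gives
t_c = ln[(k_r/k_1)(1 − D₀(k_r−k_1)/(k_1 L₀))] / (k_r−k_1).
Here k_r−k_1 = 0.8100 d⁻¹ and 1 − D₀(k_r−k_1)/(k_1 L₀) = 1 − 1.56×0.8100/(0.440×51.8) = 0.9446, so
t_c = ln(2.841 × 0.9446) / 0.8100 = 0.9871 / 0.8100 = 1.219 d.
D_c = (k_1/k_r) L₀ e^(−k_1 t_c) = (0.440/1.25) × 51.8 × e^(−0.440×1.219) = 0.3520 × 51.8 × 0.5850 = 10.67 mg/L.
Minimum DO = C_s − D_c = 11.8 − 10.67 = 1.134 mg/L.
x_c = v t_c = 0.743 m/s × 1.219 d × 86400 s/d = 78230 m ≈ 78.2 km.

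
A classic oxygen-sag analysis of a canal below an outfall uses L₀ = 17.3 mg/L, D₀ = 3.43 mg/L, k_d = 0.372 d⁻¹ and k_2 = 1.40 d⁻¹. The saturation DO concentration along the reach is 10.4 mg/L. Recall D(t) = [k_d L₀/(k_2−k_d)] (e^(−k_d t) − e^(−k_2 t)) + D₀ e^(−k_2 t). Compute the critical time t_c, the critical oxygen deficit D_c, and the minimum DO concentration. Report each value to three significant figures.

At the critical point dD/dt = 0, so k_d L₀ e^(−k_d t) = k_2 D. Substituting D(t) from the Streeter–Phelps equation and solving for t gives
t_c = ln[(k_2/k_d)(1 − D₀(k_2−k_d)/(k_d L₀))] / (k_2−k_d).
Here k_2−k_d = 1.028 d⁻¹ and 1 − D₀(k_2−k_d)/(k_d L₀) = 1 − 3.43×1.028/(0.372×17.3) = 0.4521, so
t_c = ln(3.763 × 0.4521) / 1.028 = 0.5315 / 1.028 = 0.5170 d.
L(t_c) = L₀ e^(−k_d t_c) = 17.3 × 0.8250 = 14.27 mg/L, and at the critical point k_2 D_c = k_d L, so D_c = (0.372/1.40) × 14.27 = 3.793 mg/L.
Minimum DO = C_s − D_c = 10.4 − 3.793 = 6.607 mg/L.

t_c ≈ 0.517 d; D_c ≈ 3.79 mg/L; min DO ≈ 6.61 mg/L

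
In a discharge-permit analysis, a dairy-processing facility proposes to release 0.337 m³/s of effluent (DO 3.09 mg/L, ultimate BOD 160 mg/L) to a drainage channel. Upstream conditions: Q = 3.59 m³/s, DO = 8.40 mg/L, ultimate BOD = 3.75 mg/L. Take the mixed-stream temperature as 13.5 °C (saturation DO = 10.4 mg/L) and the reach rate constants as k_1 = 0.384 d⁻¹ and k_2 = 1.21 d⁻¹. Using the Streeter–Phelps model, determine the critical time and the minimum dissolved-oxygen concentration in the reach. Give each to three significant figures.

t_c ≈ 0.944 d; minimum DO ≈ 6.61 mg/L

Mixed DO = (3.59×8.40 + 0.337×3.09)/(3.59+0.337) = 31.20/3.927 = 7.944 mg/L.
Mixed L₀ = (3.59×3.75 + 0.337×160)/(3.927) = 67.38/3.927 = 17.16 mg/L.
Initial deficit D₀ = C_s − DO₀ = 10.4 − 7.944 = 2.456 mg/L.
t_c = (1/0.8260) ln[(1.21/0.384)(1 − 2.456×0.8260/(0.384×17.16))] = 1.211 × ln(2.181) = 0.9440 d.
D_c = (0.384/1.21) × 17.16 × e^(−0.384×0.9440) = 0.3174 × 17.16 × 0.6959 = 3.790 mg/L.
Minimum DO = 10.4 − 3.790 = 6.610 mg/L.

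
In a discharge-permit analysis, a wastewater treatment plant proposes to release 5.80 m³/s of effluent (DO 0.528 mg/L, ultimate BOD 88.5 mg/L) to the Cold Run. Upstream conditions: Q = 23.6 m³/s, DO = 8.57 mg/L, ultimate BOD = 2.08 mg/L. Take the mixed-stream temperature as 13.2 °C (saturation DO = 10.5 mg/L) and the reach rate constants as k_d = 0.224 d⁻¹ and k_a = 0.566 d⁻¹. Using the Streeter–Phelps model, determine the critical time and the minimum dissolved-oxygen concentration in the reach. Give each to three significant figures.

Mixed DO = (23.6×8.57 + 5.80×0.528)/(23.6+5.80) = 205.3/29.40 = 6.983 mg/L.
Mixed L₀ = (23.6×2.08 + 5.80×88.5)/(29.40) = 562.4/29.40 = 19.13 mg/L.
Initial deficit D₀ = C_s − DO₀ = 10.5 − 6.983 = 3.517 mg/L.
t_c = (1/0.3420) ln[(0.566/0.224)(1 − 3.517×0.3420/(0.224×19.13))] = 2.924 × ln(1.818) = 1.747 d.
D_c = (0.224/0.566) × 19.13 × e^(−0.224×1.747) = 0.3958 × 19.13 × 0.6761 = 5.119 mg/L.
Minimum DO = 10.5 − 5.119 = 5.381 mg/L.

t_c ≈ 1.75 d; minimum DO ≈ 5.38 mg/L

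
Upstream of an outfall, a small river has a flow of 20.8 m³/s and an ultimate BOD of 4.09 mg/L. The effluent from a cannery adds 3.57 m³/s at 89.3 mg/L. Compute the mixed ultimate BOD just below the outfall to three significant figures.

16.6 mg/L

Flow-weighted mixing: C = (Q_r C_r + Q_w C_w)/(Q_r + Q_w)
= (20.8×4.09 + 3.57×89.3)/(20.8 + 3.57) = 403.9/24.37 = 16.57 mg/L.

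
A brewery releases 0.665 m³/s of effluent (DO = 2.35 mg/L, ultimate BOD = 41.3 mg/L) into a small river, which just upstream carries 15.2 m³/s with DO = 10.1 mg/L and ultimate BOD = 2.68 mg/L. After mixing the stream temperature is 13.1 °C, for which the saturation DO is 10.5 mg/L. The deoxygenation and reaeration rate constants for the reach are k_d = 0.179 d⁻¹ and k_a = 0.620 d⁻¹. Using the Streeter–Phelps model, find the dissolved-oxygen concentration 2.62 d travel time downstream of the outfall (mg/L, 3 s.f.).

DO ≈ 9.61 mg/L

Mixed DO = (15.2×10.1 + 0.665×2.35)/(15.2+0.665) = 155.1/15.86 = 9.775 mg/L.
Mixed L₀ = (15.2×2.68 + 0.665×41.3)/(15.86) = 68.20/15.86 = 4.299 mg/L.
Initial deficit D₀ = C_s − DO₀ = 10.5 − 9.775 = 0.7249 mg/L.
D(2.62) = [0.179×4.299/(0.620−0.179)](e^(−0.179×2.62) − e^(−0.620×2.62)) + 0.7249 e^(−0.620×2.62)
= 1.745 × (0.6256 − 0.1970) + 0.7249 × 0.1970 = 0.8907 mg/L.
DO = 10.5 − 0.8907 = 9.609 mg/L.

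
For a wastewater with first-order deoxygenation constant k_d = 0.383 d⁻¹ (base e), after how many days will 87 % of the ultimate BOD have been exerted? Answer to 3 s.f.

t ≈ 5.33 d

y/L₀ = 1 − e^(−k_d t) = 0.87 ⇒ e^(−k_d t) = 0.130
t = −ln(0.130) / 0.383 = 2.040 / 0.383 = 5.327 d.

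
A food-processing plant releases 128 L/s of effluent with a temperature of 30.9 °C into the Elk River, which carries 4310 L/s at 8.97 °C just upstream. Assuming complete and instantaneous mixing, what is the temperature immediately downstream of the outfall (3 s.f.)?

Flow-weighted mixing: C = (Q_r C_r + Q_w C_w)/(Q_r + Q_w)
= (4310×8.97 + 128×30.9)/(4310 + 128) = 42620/4438 = 9.603 °C.

9.60 °C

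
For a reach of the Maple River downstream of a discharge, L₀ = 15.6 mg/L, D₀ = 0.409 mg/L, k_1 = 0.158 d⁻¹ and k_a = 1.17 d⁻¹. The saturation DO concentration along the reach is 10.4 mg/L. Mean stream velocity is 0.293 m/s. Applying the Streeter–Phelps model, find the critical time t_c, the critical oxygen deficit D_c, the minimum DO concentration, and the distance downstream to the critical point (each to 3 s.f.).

t_c ≈ 1.80 d; D_c ≈ 1.59 mg/L; min DO ≈ 8.81 mg/L; x_c ≈ 45.5 km

At the critical point dD/dt = 0, so k_1 L₀ e^(−k_1 t) = k_a D. Substituting D(t) from the Streeter–Phelps equation and solving for t gives
t_c = ln[(k_a/k_1)(1 − D₀(k_a−k_1)/(k_1 L₀))] / (k_a−k_1).
Here k_a−k_1 = 1.012 d⁻¹ and 1 − D₀(k_a−k_1)/(k_1 L₀) = 1 − 0.409×1.012/(0.158×15.6) = 0.8321, so
t_c = ln(7.405 × 0.8321) / 1.012 = 1.818 / 1.012 = 1.797 d.
L(t_c) = L₀ e^(−k_1 t_c) = 15.6 × 0.7529 = 11.74 mg/L, and at the critical point k_a D_c = k_1 L, so D_c = (0.158/1.17) × 11.74 = 1.586 mg/L.
Minimum DO = C_s − D_c = 10.4 − 1.586 = 8.814 mg/L.
x_c = v t_c = 0.293 m/s × 1.797 d × 86400 s/d = 45490 m ≈ 45.5 km.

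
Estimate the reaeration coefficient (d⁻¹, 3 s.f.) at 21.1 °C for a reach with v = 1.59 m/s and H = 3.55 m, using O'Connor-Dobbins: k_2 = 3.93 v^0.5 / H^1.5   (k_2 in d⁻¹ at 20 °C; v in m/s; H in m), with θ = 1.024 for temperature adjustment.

k_2 ≈ 0.760 d⁻¹

k_2(20) = 3.93 × 1.59^0.5 / 3.55^1.5 = 3.93 × 1.261 / 6.689 = 0.7409 d⁻¹.
k_2(21.1) = 0.7409 × 1.024^(21.1−20) = 0.7409 × 1.026 = 0.7605 d⁻¹.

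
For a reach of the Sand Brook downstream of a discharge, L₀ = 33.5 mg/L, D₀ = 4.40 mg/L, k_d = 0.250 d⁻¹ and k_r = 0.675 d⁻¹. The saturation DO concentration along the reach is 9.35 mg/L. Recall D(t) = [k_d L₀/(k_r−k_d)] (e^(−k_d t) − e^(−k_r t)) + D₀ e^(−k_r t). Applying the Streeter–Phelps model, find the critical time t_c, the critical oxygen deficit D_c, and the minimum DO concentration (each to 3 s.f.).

t_c ≈ 1.74 d; D_c ≈ 8.03 mg/L; min DO ≈ 1.32 mg/L

t_c = [1/(k_r−k_d)] ln[(k_r/k_d)(1 − D₀(k_r−k_d)/(k_d L₀))]
= [1/(0.675−0.250)] ln[(0.675/0.250)(1 − 4.40×0.4250/(0.250×33.5))]
= (1/0.4250) ln[2.700 × 0.7767] = 2.353 × ln(2.097) = 2.353 × 0.7406 = 1.743 d.
D_c = (k_d/k_r) L₀ e^(−k_d t_c) = (0.250/0.675) × 33.5 × e^(−0.250×1.743) = 0.3704 × 33.5 × 0.6469 = 8.026 mg/L.
Minimum DO = C_s − D_c = 9.35 − 8.026 = 1.324 mg/L.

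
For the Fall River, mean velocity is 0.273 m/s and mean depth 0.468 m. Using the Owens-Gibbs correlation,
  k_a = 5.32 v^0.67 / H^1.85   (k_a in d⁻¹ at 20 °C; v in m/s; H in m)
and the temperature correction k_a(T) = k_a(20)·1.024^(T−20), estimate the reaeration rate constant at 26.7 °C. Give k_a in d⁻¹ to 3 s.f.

k_a(20) = 5.32 × 0.273^0.67 / 0.468^1.85 = 5.32 × 0.4190 / 0.2454 = 9.082 d⁻¹.
k_a(26.7) = 9.082 × 1.024^(26.7−20) = 9.082 × 1.172 = 10.65 d⁻¹.

k_a ≈ 10.6 d⁻¹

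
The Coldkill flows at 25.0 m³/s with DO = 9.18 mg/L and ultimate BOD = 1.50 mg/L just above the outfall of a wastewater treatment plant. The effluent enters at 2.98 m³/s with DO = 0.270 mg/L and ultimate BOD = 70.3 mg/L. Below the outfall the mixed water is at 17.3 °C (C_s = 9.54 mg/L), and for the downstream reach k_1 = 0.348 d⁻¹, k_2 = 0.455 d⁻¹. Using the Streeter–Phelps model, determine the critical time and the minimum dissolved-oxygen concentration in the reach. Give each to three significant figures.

t_c ≈ 2.07 d; minimum DO ≈ 6.25 mg/L

Mixed DO = (25.0×9.18 + 2.98×0.270)/(25.0+2.98) = 230.3/27.98 = 8.231 mg/L.
Mixed L₀ = (25.0×1.50 + 2.98×70.3)/(27.98) = 247.0/27.98 = 8.828 mg/L.
Initial deficit D₀ = C_s − DO₀ = 9.54 − 8.231 = 1.309 mg/L.
t_c = (1/0.1070) ln[(0.455/0.348)(1 − 1.309×0.1070/(0.348×8.828))] = 9.346 × ln(1.248) = 2.069 d.
D_c = (0.348/0.455) × 8.828 × e^(−0.348×2.069) = 0.7648 × 8.828 × 0.4867 = 3.286 mg/L.
Minimum DO = 9.54 − 3.286 = 6.254 mg/L.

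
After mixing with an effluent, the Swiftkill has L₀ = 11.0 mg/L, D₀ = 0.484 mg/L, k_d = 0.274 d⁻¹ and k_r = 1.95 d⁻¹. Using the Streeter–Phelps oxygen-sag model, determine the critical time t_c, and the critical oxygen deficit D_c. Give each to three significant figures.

t_c = [1/(k_r−k_d)] ln[(k_r/k_d)(1 − D₀(k_r−k_d)/(k_d L₀))]
= [1/(1.95−0.274)] ln[(1.95/0.274)(1 − 0.484×1.676/(0.274×11.0))]
= (1/1.676) ln[7.117 × 0.7309] = 0.5967 × ln(5.201) = 0.5967 × 1.649 = 0.9838 d.
D_c = (k_d/k_r) L₀ e^(−k_d t_c) = (0.274/1.95) × 11.0 × e^(−0.274×0.9838) = 0.1405 × 11.0 × 0.7637 = 1.180 mg/L.

t_c ≈ 0.984 d; D_c ≈ 1.18 mg/L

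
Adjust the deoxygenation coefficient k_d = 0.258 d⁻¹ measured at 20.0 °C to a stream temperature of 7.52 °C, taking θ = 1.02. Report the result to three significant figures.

k_d ≈ 0.202 d⁻¹

k_d(T₂) = k_d(T₁) · θ^(T₂−T₁) = 0.258 × 1.02^(7.52−20.0)
= 0.258 × 1.02^-12.5 = 0.258 × 0.7810 = 0.2015 d⁻¹.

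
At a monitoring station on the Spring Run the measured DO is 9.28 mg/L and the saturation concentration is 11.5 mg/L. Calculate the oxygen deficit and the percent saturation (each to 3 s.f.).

D = C_s − C = 11.5 − 9.28 = 2.22 mg/L.
% saturation = 9.28/11.5 × 100 = 80.7 %.

D ≈ 2.22 mg/L; 80.7 % saturation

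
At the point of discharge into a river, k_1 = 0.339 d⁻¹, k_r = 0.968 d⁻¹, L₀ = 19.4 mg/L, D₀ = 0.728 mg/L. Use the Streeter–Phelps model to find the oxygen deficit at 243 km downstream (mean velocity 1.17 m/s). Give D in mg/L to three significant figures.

D ≈ 3.68 mg/L

Travel time t = x/v = 243 km / (1.17 m/s) = 243000 m / 1.17 m/s = 207700 s = 2.404 d.
k_1 L₀/(k_r−k_1) = 0.339×19.4/(0.968−0.339) = 6.577/0.6290 = 10.46 mg/L.
e^(−k_1 t) = e^(−0.339×2.404) = 0.4427; e^(−k_r t) = e^(−0.968×2.404) = 0.09760.
D = 10.46 × (0.4427 − 0.09760) + 0.728 × 0.09760 = 3.608 + 0.07105 = 3.679 mg/L.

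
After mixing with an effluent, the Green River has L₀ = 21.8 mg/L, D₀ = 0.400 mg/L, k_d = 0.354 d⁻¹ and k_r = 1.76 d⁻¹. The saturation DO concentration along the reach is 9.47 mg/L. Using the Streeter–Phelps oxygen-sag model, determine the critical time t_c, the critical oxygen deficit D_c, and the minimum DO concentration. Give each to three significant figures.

t_c ≈ 1.09 d; D_c ≈ 2.98 mg/L; min DO ≈ 6.49 mg/L

t_c = [1/(k_r−k_d)] ln[(k_r/k_d)(1 − D₀(k_r−k_d)/(k_d L₀))]
= [1/(1.76−0.354)] ln[(1.76/0.354)(1 − 0.400×1.406/(0.354×21.8))]
= (1/1.406) ln[4.972 × 0.9271] = 0.7112 × ln(4.609) = 0.7112 × 1.528 = 1.087 d.
D_c = (k_d/k_r) L₀ e^(−k_d t_c) = (0.354/1.76) × 21.8 × e^(−0.354×1.087) = 0.2011 × 21.8 × 0.6806 = 2.984 mg/L.
Minimum DO = C_s − D_c = 9.47 − 2.984 = 6.486 mg/L.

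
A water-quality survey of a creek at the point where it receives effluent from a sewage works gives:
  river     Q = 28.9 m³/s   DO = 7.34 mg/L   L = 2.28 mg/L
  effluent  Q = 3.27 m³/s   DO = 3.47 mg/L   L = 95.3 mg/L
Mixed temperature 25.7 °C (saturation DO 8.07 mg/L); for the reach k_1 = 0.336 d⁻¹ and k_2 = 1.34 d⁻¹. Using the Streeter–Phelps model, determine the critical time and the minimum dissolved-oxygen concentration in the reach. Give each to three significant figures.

t_c ≈ 1.04 d; minimum DO ≈ 6.00 mg/L

Mixed DO = (28.9×7.34 + 3.27×3.47)/(28.9+3.27) = 223.5/32.17 = 6.947 mg/L.
Mixed L₀ = (28.9×2.28 + 3.27×95.3)/(32.17) = 377.5/32.17 = 11.74 mg/L.
Initial deficit D₀ = C_s − DO₀ = 8.07 − 6.947 = 1.123 mg/L.
t_c = (1/1.004) ln[(1.34/0.336)(1 − 1.123×1.004/(0.336×11.74))] = 0.9960 × ln(2.847) = 1.042 d.
D_c = (0.336/1.34) × 11.74 × e^(−0.336×1.042) = 0.2507 × 11.74 × 0.7046 = 2.073 mg/L.
Minimum DO = 8.07 − 2.073 = 5.997 mg/L.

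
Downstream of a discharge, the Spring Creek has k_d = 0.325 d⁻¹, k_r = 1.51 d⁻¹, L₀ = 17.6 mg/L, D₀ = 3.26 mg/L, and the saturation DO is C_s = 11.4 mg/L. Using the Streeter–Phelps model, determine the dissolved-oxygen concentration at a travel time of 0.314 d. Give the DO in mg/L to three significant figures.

k_d L₀/(k_r−k_d) = 0.325×17.6/(1.51−0.325) = 5.720/1.185 = 4.827 mg/L.
e^(−k_d t) = e^(−0.325×0.3140) = 0.9030; e^(−k_r t) = e^(−1.51×0.3140) = 0.6224.
D = 4.827 × (0.9030 − 0.6224) + 3.26 × 0.6224 = 1.354 + 2.029 = 3.383 mg/L.
DO = C_s − D = 11.4 − 3.383 = 8.017 mg/L.

DO ≈ 8.02 mg/L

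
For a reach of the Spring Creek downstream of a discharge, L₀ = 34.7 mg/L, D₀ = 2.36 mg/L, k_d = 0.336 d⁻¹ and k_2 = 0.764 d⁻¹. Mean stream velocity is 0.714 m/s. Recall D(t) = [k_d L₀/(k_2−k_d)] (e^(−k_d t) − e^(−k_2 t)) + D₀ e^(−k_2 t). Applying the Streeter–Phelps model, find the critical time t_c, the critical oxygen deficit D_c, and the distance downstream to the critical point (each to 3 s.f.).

t_c = [1/(k_2−k_d)] ln[(k_2/k_d)(1 − D₀(k_2−k_d)/(k_d L₀))]
= [1/(0.764−0.336)] ln[(0.764/0.336)(1 − 2.36×0.4280/(0.336×34.7))]
= (1/0.4280) ln[2.274 × 0.9134] = 2.336 × ln(2.077) = 2.336 × 0.7308 = 1.708 d.
D_c = (k_d/k_2) L₀ e^(−k_d t_c) = (0.336/0.764) × 34.7 × e^(−0.336×1.708) = 0.4398 × 34.7 × 0.5634 = 8.598 mg/L.
x_c = v t_c = 0.714 m/s × 1.708 d × 86400 s/d = 105300 m ≈ 105 km.

t_c ≈ 1.71 d; D_c ≈ 8.60 mg/L; x_c ≈ 105 km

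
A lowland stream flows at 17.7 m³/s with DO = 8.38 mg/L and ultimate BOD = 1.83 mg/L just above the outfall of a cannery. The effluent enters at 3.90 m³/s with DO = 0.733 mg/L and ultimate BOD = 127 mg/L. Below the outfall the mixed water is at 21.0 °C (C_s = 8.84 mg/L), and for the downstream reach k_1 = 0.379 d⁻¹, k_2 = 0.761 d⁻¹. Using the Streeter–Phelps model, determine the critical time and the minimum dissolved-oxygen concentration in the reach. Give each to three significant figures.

t_c ≈ 1.62 d; minimum DO ≈ 2.25 mg/L

Mixed DO = (17.7×8.38 + 3.90×0.733)/(17.7+3.90) = 151.2/21.60 = 6.999 mg/L.
Mixed L₀ = (17.7×1.83 + 3.90×127)/(21.60) = 527.7/21.60 = 24.43 mg/L.
Initial deficit D₀ = C_s − DO₀ = 8.84 − 6.999 = 1.841 mg/L.
t_c = (1/0.3820) ln[(0.761/0.379)(1 − 1.841×0.3820/(0.379×24.43))] = 2.618 × ln(1.855) = 1.618 d.
D_c = (0.379/0.761) × 24.43 × e^(−0.379×1.618) = 0.4980 × 24.43 × 0.5416 = 6.589 mg/L.
Minimum DO = 8.84 − 6.589 = 2.251 mg/L.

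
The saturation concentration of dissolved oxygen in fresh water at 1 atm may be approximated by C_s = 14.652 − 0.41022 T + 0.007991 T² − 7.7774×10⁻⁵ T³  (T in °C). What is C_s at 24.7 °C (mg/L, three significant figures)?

C_s = 14.652 − 0.41022×24.7 + 0.007991×24.7² − 7.7774×10⁻⁵×24.7³ = 8.223 mg/L.

C_s ≈ 8.22 mg/L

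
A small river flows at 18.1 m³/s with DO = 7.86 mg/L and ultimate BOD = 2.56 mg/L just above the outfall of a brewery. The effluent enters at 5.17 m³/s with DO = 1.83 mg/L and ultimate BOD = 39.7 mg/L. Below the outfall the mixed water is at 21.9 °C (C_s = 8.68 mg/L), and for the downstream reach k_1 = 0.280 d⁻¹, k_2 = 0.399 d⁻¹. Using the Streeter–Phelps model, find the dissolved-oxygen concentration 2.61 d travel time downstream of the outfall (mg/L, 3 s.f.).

DO ≈ 4.65 mg/L

Mixed DO = (18.1×7.86 + 5.17×1.83)/(18.1+5.17) = 151.7/23.27 = 6.520 mg/L.
Mixed L₀ = (18.1×2.56 + 5.17×39.7)/(23.27) = 251.6/23.27 = 10.81 mg/L.
Initial deficit D₀ = C_s − DO₀ = 8.68 − 6.520 = 2.160 mg/L.
D(2.61) = [0.280×10.81/(0.399−0.280)](e^(−0.280×2.61) − e^(−0.399×2.61)) + 2.160 e^(−0.399×2.61)
= 25.44 × (0.4815 − 0.3530) + 2.160 × 0.3530 = 4.033 mg/L.
DO = 8.68 − 4.033 = 4.647 mg/L.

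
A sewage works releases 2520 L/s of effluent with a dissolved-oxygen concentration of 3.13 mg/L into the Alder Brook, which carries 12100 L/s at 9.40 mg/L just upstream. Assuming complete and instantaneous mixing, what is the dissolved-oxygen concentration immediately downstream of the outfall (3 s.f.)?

Flow-weighted mixing: C = (Q_r C_r + Q_w C_w)/(Q_r + Q_w)
= (12100×9.40 + 2520×3.13)/(12100 + 2520) = 121600/14620 = 8.319 mg/L.

8.32 mg/L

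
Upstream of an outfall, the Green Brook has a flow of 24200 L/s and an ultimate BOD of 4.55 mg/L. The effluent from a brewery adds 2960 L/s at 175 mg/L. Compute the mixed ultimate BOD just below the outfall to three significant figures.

23.1 mg/L

Flow-weighted mixing: C = (Q_r C_r + Q_w C_w)/(Q_r + Q_w)
= (24200×4.55 + 2960×175)/(24200 + 2960) = 628100/27160 = 23.13 mg/L.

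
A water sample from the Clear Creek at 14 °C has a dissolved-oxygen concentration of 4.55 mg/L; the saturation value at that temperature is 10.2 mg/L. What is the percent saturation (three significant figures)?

% saturation = C/C_s × 100 = 4.55/10.2 × 100 = 44.6 %.

44.6 % saturation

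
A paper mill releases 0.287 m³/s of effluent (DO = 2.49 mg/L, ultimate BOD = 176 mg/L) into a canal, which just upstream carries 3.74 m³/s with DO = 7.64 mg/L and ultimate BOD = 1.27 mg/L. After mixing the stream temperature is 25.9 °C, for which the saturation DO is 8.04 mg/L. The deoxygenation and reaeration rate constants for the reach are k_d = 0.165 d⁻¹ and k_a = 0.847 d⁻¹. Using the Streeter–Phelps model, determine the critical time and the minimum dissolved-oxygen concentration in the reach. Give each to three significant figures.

Mixed DO = (3.74×7.64 + 0.287×2.49)/(3.74+0.287) = 29.29/4.027 = 7.273 mg/L.
Mixed L₀ = (3.74×1.27 + 0.287×176)/(4.027) = 55.26/4.027 = 13.72 mg/L.
Initial deficit D₀ = C_s − DO₀ = 8.04 − 7.273 = 0.7670 mg/L.
t_c = (1/0.6820) ln[(0.847/0.165)(1 − 0.7670×0.6820/(0.165×13.72))] = 1.466 × ln(3.947) = 2.013 d.
D_c = (0.165/0.847) × 13.72 × e^(−0.165×2.013) = 0.1948 × 13.72 × 0.7174 = 1.918 mg/L.
Minimum DO = 8.04 − 1.918 = 6.122 mg/L.

t_c ≈ 2.01 d; minimum DO ≈ 6.12 mg/L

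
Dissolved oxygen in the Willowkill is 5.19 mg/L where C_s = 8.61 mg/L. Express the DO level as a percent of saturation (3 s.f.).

60.3 % saturation

% saturation = C/C_s × 100 = 5.19/8.61 × 100 = 60.3 %.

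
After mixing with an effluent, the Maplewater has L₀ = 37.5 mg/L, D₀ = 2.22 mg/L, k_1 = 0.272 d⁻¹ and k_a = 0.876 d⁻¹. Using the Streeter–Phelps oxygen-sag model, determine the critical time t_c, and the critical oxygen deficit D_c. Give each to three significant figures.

t_c ≈ 1.70 d; D_c ≈ 7.33 mg/L

At the critical point dD/dt = 0, so k_1 L₀ e^(−k_1 t) = k_a D. Substituting D(t) from the Streeter–Phelps equation and solving for t gives
t_c = ln[(k_a/k_1)(1 − D₀(k_a−k_1)/(k_1 L₀))] / (k_a−k_1).
Here k_a−k_1 = 0.6040 d⁻¹ and 1 − D₀(k_a−k_1)/(k_1 L₀) = 1 − 2.22×0.6040/(0.272×37.5) = 0.8685, so
t_c = ln(3.221 × 0.8685) / 0.6040 = 1.029 / 0.6040 = 1.703 d.
L(t_c) = L₀ e^(−k_1 t_c) = 37.5 × 0.6293 = 23.60 mg/L, and at the critical point k_a D_c = k_1 L, so D_c = (0.272/0.876) × 23.60 = 7.327 mg/L.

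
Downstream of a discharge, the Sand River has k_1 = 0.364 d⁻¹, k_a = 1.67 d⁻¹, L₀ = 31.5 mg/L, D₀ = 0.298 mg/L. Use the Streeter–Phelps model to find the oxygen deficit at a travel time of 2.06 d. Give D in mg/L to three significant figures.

k_1 L₀/(k_a−k_1) = 0.364×31.5/(1.67−0.364) = 11.47/1.306 = 8.779 mg/L.
e^(−k_1 t) = e^(−0.364×2.060) = 0.4724; e^(−k_a t) = e^(−1.67×2.060) = 0.03206.
D = 8.779 × (0.4724 − 0.03206) + 0.298 × 0.03206 = 3.866 + 0.009553 = 3.876 mg/L.

D ≈ 3.88 mg/L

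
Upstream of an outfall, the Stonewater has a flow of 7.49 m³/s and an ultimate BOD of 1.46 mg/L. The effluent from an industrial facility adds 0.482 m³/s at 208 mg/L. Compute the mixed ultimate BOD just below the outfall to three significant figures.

13.9 mg/L

Flow-weighted mixing: C = (Q_r C_r + Q_w C_w)/(Q_r + Q_w)
= (7.49×1.46 + 0.482×208)/(7.49 + 0.482) = 111.2/7.972 = 13.95 mg/L.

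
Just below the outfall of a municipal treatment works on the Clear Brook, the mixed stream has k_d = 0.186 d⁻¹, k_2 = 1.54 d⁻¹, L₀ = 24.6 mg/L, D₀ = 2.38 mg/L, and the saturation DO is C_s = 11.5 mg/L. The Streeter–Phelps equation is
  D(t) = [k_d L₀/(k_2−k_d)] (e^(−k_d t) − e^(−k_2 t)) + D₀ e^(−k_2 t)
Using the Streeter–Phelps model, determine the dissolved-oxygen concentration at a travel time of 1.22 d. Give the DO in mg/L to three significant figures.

k_d L₀/(k_2−k_d) = 0.186×24.6/(1.54−0.186) = 4.576/1.354 = 3.379 mg/L.
e^(−k_d t) = e^(−0.186×1.220) = 0.7970; e^(−k_2 t) = e^(−1.54×1.220) = 0.1528.
D = 3.379 × (0.7970 − 0.1528) + 2.38 × 0.1528 = 2.177 + 0.3636 = 2.541 mg/L.
DO = C_s − D = 11.5 − 2.541 = 8.959 mg/L.

DO ≈ 8.96 mg/L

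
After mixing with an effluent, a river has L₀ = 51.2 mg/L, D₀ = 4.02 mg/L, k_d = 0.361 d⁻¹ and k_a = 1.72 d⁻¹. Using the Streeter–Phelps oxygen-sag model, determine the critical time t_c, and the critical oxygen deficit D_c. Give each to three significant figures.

t_c ≈ 0.891 d; D_c ≈ 7.79 mg/L

t_c = [1/(k_a−k_d)] ln[(k_a/k_d)(1 − D₀(k_a−k_d)/(k_d L₀))]
= [1/(1.72−0.361)] ln[(1.72/0.361)(1 − 4.02×1.359/(0.361×51.2))]
= (1/1.359) ln[4.765 × 0.7044] = 0.7358 × ln(3.356) = 0.7358 × 1.211 = 0.8910 d.
L(t_c) = L₀ e^(−k_d t_c) = 51.2 × 0.7250 = 37.12 mg/L, and at the critical point k_a D_c = k_d L, so D_c = (0.361/1.72) × 37.12 = 7.790 mg/L.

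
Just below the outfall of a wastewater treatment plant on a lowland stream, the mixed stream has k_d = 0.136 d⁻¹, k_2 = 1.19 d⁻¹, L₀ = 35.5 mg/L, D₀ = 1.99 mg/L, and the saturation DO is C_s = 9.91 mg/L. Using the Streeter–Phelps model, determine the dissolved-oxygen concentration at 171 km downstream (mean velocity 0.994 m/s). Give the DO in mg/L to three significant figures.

DO ≈ 6.66 mg/L

Travel time t = x/v = 171 km / (0.994 m/s) = 171000 m / 0.994 m/s = 172000 s = 1.991 d.
k_d L₀/(k_2−k_d) = 0.136×35.5/(1.19−0.136) = 4.828/1.054 = 4.581 mg/L.
e^(−k_d t) = e^(−0.136×1.991) = 0.7628; e^(−k_2 t) = e^(−1.19×1.991) = 0.09353.
D = 4.581 × (0.7628 − 0.09353) + 1.99 × 0.09353 = 3.066 + 0.1861 = 3.252 mg/L.
DO = C_s − D = 9.91 − 3.252 = 6.658 mg/L.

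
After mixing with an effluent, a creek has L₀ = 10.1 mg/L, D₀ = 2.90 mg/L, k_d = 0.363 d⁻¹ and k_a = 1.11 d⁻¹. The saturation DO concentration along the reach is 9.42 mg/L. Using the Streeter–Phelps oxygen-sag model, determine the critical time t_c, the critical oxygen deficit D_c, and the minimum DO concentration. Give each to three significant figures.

At the critical point dD/dt = 0, so k_d L₀ e^(−k_d t) = k_a D. Substituting D(t) from the Streeter–Phelps equation and solving for t gives
t_c = ln[(k_a/k_d)(1 − D₀(k_a−k_d)/(k_d L₀))] / (k_a−k_d).
Here k_a−k_d = 0.7470 d⁻¹ and 1 − D₀(k_a−k_d)/(k_d L₀) = 1 − 2.90×0.7470/(0.363×10.1) = 0.4091, so
t_c = ln(3.058 × 0.4091) / 0.7470 = 0.2240 / 0.7470 = 0.2999 d.
D_c = (k_d/k_a) L₀ e^(−k_d t_c) = (0.363/1.11) × 10.1 × e^(−0.363×0.2999) = 0.3270 × 10.1 × 0.8969 = 2.962 mg/L.
Minimum DO = C_s − D_c = 9.42 − 2.962 = 6.458 mg/L.

t_c ≈ 0.300 d; D_c ≈ 2.96 mg/L; min DO ≈ 6.46 mg/L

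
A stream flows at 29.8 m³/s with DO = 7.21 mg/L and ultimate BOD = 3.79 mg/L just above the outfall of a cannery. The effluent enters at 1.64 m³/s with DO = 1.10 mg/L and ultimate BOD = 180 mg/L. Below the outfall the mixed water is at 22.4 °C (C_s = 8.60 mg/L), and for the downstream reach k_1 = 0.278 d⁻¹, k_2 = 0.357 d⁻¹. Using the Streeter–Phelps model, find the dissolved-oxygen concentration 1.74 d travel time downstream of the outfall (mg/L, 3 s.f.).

DO ≈ 4.06 mg/L

Mixed DO = (29.8×7.21 + 1.64×1.10)/(29.8+1.64) = 216.7/31.44 = 6.891 mg/L.
Mixed L₀ = (29.8×3.79 + 1.64×180)/(31.44) = 408.1/31.44 = 12.98 mg/L.
Initial deficit D₀ = C_s − DO₀ = 8.60 − 6.891 = 1.709 mg/L.
D(1.74) = [0.278×12.98/(0.357−0.278)](e^(−0.278×1.74) − e^(−0.357×1.74)) + 1.709 e^(−0.357×1.74)
= 45.68 × (0.6165 − 0.5373) + 1.709 × 0.5373 = 4.535 mg/L.
DO = 8.60 − 4.535 = 4.065 mg/L.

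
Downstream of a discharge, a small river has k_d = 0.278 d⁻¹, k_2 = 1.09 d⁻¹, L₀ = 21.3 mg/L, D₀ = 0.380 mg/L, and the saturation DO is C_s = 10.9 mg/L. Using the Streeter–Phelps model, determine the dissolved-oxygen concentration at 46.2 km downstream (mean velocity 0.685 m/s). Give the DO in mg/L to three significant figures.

DO ≈ 7.98 mg/L

Travel time t = x/v = 46.2 km / (0.685 m/s) = 46200 m / 0.685 m/s = 67450 s = 0.7806 d.
k_d L₀/(k_2−k_d) = 0.278×21.3/(1.09−0.278) = 5.921/0.8120 = 7.292 mg/L.
e^(−k_d t) = e^(−0.278×0.7806) = 0.8049; e^(−k_2 t) = e^(−1.09×0.7806) = 0.4270.
D = 7.292 × (0.8049 − 0.4270) + 0.380 × 0.4270 = 2.756 + 0.1623 = 2.918 mg/L.
DO = C_s − D = 10.9 − 2.918 = 7.982 mg/L.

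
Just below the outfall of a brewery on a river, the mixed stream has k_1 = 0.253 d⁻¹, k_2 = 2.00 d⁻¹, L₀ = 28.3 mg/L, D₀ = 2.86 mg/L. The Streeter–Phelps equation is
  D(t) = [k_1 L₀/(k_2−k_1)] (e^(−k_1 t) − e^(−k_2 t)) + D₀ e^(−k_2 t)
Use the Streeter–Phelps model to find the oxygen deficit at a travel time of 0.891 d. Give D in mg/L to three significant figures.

k_1 L₀/(k_2−k_1) = 0.253×28.3/(2.00−0.253) = 7.160/1.747 = 4.098 mg/L.
e^(−k_1 t) = e^(−0.253×0.8910) = 0.7982; e^(−k_2 t) = e^(−2.00×0.8910) = 0.1683.
D = 4.098 × (0.7982 − 0.1683) + 2.86 × 0.1683 = 2.581 + 0.4813 = 3.063 mg/L.

D ≈ 3.06 mg/L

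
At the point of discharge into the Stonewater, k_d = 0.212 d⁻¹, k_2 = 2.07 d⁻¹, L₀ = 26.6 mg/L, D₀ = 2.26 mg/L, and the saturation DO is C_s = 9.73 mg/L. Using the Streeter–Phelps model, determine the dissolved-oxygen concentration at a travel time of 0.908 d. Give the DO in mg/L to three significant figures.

k_d L₀/(k_2−k_d) = 0.212×26.6/(2.07−0.212) = 5.639/1.858 = 3.035 mg/L.
e^(−k_d t) = e^(−0.212×0.9080) = 0.8249; e^(−k_2 t) = e^(−2.07×0.9080) = 0.1527.
D = 3.035 × (0.8249 − 0.1527) + 2.26 × 0.1527 = 2.040 + 0.3450 = 2.385 mg/L.
DO = C_s − D = 9.73 − 2.385 = 7.345 mg/L.

DO ≈ 7.34 mg/L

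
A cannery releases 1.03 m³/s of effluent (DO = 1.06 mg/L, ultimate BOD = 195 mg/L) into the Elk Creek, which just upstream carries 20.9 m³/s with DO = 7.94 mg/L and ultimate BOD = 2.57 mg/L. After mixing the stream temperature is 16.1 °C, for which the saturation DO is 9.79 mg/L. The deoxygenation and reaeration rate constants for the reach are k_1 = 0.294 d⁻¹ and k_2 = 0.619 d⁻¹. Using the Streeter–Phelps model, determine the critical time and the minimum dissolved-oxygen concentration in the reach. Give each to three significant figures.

t_c ≈ 1.58 d; minimum DO ≈ 6.32 mg/L

Mixed DO = (20.9×7.94 + 1.03×1.06)/(20.9+1.03) = 167.0/21.93 = 7.617 mg/L.
Mixed L₀ = (20.9×2.57 + 1.03×195)/(21.93) = 254.6/21.93 = 11.61 mg/L.
Initial deficit D₀ = C_s − DO₀ = 9.79 − 7.617 = 2.173 mg/L.
t_c = (1/0.3250) ln[(0.619/0.294)(1 − 2.173×0.3250/(0.294×11.61))] = 3.077 × ln(1.670) = 1.577 d.
D_c = (0.294/0.619) × 11.61 × e^(−0.294×1.577) = 0.4750 × 11.61 × 0.6289 = 3.467 mg/L.
Minimum DO = 9.79 − 3.467 = 6.323 mg/L.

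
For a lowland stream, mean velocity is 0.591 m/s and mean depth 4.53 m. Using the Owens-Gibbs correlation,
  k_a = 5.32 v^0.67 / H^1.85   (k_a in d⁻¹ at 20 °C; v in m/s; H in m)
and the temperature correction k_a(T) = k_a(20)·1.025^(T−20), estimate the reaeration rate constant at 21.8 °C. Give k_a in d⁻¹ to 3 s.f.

k_a(20) = 5.32 × 0.591^0.67 / 4.53^1.85 = 5.32 × 0.7030 / 16.36 = 0.2286 d⁻¹.
k_a(21.8) = 0.2286 × 1.025^(21.8−20) = 0.2286 × 1.045 = 0.2390 d⁻¹.

k_a ≈ 0.239 d⁻¹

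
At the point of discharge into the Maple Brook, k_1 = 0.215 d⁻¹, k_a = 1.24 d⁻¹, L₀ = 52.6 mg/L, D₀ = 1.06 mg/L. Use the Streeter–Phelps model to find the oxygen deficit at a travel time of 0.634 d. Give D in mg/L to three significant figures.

k_1 L₀/(k_a−k_1) = 0.215×52.6/(1.24−0.215) = 11.31/1.025 = 11.03 mg/L.
e^(−k_1 t) = e^(−0.215×0.6340) = 0.8726; e^(−k_a t) = e^(−1.24×0.6340) = 0.4556.
D = 11.03 × (0.8726 − 0.4556) + 1.06 × 0.4556 = 4.601 + 0.4829 = 5.084 mg/L.

D ≈ 5.08 mg/L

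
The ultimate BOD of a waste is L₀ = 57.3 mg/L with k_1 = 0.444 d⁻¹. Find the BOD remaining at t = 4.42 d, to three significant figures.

L ≈ 8.05 mg/L

L_t = L₀ e^(−k_1 t) = 57.3 × e^(−0.444×4.42) = 57.3 × 0.1405 = 8.051 mg/L.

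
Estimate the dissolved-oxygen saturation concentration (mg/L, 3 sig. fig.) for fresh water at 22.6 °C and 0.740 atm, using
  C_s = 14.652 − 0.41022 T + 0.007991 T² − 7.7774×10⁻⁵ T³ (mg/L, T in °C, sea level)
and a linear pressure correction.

At sea level: C_s = 14.652 − 0.41022×22.6 + 0.007991×22.6² − 7.7774×10⁻⁵×22.6³ = 8.565 mg/L.
Pressure correction: C_s' = 8.565 × 0.740 = 6.338 mg/L.

C_s ≈ 6.34 mg/L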